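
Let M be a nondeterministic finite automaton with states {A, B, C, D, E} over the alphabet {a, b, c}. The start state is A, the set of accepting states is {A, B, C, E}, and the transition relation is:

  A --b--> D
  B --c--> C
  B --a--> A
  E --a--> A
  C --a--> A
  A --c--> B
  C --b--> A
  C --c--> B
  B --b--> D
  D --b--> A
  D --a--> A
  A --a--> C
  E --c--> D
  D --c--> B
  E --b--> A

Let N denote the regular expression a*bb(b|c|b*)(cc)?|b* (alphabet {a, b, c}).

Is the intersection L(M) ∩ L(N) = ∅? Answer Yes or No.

No

The empty string ε is accepted by both M and N.
Hence L(M) ∩ L(N) ≠ ∅.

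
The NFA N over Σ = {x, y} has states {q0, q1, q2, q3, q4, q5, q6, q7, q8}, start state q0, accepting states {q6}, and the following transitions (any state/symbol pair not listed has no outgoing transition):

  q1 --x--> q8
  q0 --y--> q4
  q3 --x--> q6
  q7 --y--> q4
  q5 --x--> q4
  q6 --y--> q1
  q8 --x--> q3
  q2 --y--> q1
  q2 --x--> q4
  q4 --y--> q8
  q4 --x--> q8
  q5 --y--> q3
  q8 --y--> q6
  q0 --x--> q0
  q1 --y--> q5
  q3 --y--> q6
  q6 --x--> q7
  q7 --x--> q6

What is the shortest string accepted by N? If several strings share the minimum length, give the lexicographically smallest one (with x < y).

yxy

A breadth-first search from q0 reaches an accepting state first via the path q0 → q4 → q8 → q6 on input yxy.
No string of length < 3 is accepted (BFS exhausts all shorter strings without reaching an accepting state), and yxy is the lexicographically least accepting string of length 3.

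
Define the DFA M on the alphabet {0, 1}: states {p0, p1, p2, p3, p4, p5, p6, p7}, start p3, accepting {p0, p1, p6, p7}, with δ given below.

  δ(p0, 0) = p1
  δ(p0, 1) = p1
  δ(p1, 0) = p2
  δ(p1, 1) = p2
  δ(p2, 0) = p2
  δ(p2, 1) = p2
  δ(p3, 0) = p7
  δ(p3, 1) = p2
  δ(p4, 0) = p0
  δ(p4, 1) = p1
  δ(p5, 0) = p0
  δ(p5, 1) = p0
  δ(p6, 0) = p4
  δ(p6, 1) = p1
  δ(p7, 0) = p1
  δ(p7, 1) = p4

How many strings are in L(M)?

6

The useful subgraph on states {p0, p1, p3, p4, p7} is acyclic, so L(M) is finite; the longest accepting path visits 5 useful states, giving maximum string length 4.
Counting accepting paths from p3 by length: 1 of length 1, 1 of length 2, 2 of length 3, 2 of length 4. Total 6.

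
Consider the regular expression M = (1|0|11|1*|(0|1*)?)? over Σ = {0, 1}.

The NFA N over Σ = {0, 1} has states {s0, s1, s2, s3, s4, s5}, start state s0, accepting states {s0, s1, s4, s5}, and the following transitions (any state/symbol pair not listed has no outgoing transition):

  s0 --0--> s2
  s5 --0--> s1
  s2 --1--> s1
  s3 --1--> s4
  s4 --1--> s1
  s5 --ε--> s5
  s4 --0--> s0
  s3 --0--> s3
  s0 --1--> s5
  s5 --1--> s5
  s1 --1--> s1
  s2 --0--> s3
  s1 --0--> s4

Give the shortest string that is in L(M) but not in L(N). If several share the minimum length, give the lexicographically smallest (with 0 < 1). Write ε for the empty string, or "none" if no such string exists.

The string 0 is accepted by M but not by N.
No shorter string lies in the difference, and 0 is the lexicographically first length-1 string in L(M) \ L(N).

0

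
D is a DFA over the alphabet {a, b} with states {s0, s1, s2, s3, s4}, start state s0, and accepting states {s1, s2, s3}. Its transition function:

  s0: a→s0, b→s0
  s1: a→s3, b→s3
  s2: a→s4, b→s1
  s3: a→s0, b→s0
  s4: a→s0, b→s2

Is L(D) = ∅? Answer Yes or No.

Yes

The states reachable from the start state are {s0}.
None of the accepting states {s1, s2, s3} is reachable, so no string is accepted and L(D) = ∅.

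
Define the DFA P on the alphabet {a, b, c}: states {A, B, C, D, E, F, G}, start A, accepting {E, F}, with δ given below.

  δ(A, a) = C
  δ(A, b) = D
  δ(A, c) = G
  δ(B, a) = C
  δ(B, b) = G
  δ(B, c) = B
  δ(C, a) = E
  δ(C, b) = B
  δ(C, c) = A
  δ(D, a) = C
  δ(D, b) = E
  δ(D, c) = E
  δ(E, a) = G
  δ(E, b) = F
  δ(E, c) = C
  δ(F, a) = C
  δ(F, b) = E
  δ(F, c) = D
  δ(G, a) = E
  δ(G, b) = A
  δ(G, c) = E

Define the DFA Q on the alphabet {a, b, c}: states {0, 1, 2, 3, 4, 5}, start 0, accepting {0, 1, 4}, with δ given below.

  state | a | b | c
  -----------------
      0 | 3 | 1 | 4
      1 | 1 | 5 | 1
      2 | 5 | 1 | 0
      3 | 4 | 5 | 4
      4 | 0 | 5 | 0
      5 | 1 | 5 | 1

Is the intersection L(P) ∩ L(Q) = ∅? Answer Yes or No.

The string aa is accepted by both P and Q.
Hence L(P) ∩ L(Q) ≠ ∅.

No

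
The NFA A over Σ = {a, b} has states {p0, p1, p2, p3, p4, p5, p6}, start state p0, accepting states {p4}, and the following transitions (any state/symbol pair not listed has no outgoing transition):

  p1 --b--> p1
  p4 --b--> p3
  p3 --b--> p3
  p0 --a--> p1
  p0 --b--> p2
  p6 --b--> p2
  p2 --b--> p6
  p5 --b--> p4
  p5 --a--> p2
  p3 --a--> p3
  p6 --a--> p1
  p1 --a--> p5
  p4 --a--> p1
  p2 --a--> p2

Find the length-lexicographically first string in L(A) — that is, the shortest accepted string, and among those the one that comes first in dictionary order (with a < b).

A breadth-first search from p0 reaches an accepting state first via the path p0 → p1 → p5 → p4 on input aab.
No string of length < 3 is accepted (BFS exhausts all shorter strings without reaching an accepting state), and aab is the lexicographically least accepting string of length 3.

aab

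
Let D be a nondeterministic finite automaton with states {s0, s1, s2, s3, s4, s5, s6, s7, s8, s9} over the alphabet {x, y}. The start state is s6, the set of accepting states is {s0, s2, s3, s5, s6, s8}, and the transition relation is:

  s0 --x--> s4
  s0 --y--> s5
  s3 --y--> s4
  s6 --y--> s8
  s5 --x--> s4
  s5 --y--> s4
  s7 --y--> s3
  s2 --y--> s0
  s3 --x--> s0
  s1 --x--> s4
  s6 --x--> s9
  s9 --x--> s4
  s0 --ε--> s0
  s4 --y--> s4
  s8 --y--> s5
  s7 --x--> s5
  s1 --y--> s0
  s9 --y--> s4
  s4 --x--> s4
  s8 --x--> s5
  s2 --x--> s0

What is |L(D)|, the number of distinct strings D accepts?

The useful subgraph on states {s5, s6, s8} is acyclic, so L(D) is finite; the longest accepting path visits 3 useful states, giving maximum string length 2.
Counting accepting paths from s6 by length: 1 of length 0, 1 of length 1, 2 of length 2. Total 4.

4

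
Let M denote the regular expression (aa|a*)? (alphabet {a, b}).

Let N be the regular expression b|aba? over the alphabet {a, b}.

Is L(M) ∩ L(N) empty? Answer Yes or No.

Converting the expression M to a DFA (subset construction, then merging equivalent states) gives the minimal DFA with states {m0, m1}, start state m0, accepting states {m0} and transitions m0: a→m0, b→m1; m1: a→m1, b→m1.
Converting the expression N to a DFA (subset construction, then merging equivalent states) gives the minimal DFA with states {n0, n1, n2, n3, n4}, start state n0, accepting states {n2, n4} and transitions n0: a→n1, b→n2; n1: a→n3, b→n4; n2: a→n3, b→n3; n3: a→n3, b→n3; n4: a→n2, b→n3.
Exploring the product automaton M × N from the start pair (m0, n0), following both machines on each input symbol, reaches 6 state pairs: (m0, n0), (m0, n1), (m1, n2), (m0, n3), (m1, n4), (m1, n3).
M accepts in {m0} and N accepts in {n2, n4}; no reachable pair has both components accepting, so no string drives both machines to acceptance simultaneously and L(M) ∩ L(N) = ∅.
So no string is accepted by both, and the intersection is empty.

Yes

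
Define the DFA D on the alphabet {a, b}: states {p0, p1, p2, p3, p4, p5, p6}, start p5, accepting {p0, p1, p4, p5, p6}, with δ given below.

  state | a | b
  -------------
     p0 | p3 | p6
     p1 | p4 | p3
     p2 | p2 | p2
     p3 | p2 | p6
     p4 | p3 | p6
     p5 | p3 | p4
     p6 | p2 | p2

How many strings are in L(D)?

The useful subgraph on states {p3, p4, p5, p6} is acyclic, so L(D) is finite; the longest accepting path visits 4 useful states, giving maximum string length 3.
Counting accepting paths from p5 by length: 1 of length 0, 1 of length 1, 2 of length 2, 1 of length 3. Total 5.

5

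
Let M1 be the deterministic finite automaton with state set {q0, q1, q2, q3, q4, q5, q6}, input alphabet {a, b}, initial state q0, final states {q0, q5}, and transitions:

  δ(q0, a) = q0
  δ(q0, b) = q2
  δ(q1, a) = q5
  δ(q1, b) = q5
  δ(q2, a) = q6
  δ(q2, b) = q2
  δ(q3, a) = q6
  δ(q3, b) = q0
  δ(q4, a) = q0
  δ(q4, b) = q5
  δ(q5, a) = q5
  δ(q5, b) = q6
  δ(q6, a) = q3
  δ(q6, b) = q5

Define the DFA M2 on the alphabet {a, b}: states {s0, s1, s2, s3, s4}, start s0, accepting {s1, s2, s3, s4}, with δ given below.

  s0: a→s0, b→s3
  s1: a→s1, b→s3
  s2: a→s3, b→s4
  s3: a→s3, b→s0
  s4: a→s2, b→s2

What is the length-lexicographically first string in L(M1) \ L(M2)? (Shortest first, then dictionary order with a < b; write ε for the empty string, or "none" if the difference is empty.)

The empty string ε is accepted by M1 but not by M2.
Since ε is the unique shortest string, it is the required witness.

ε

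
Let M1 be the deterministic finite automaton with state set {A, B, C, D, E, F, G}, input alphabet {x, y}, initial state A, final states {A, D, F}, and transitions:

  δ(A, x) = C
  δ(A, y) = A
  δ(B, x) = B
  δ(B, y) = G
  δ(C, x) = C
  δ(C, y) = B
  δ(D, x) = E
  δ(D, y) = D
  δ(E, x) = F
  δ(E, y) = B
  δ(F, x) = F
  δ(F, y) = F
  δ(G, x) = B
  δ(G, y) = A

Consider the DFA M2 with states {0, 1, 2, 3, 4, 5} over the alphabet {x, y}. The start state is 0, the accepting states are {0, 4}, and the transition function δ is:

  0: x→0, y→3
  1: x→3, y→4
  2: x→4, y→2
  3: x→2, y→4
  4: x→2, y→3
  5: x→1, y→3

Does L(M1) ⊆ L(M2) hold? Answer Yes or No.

No

The string y is in L(M1) but not in L(M2).
So L(M1) ⊄ L(M2).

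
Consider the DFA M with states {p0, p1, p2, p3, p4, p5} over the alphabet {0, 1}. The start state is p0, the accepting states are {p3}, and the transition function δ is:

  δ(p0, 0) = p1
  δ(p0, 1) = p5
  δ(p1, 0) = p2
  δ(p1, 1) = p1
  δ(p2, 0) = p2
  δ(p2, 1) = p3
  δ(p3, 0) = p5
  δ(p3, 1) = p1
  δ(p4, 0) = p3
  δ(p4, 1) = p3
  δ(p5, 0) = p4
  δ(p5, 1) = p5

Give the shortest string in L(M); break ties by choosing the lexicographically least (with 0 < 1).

001

A breadth-first search from p0 reaches an accepting state first via the path p0 → p1 → p2 → p3 on input 001.
No string of length < 3 is accepted (BFS exhausts all shorter strings without reaching an accepting state), and 001 is the lexicographically least accepting string of length 3.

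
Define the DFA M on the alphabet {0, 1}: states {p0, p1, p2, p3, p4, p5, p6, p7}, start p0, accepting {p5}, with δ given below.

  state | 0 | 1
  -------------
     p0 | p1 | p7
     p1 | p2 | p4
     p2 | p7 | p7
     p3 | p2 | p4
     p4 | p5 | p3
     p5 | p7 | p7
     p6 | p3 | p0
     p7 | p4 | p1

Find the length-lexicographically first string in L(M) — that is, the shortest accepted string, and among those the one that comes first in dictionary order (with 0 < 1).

010

A breadth-first search from p0 reaches an accepting state first via the path p0 → p1 → p4 → p5 on input 010.
No string of length < 3 is accepted (BFS exhausts all shorter strings without reaching an accepting state), and 010 is the lexicographically least accepting string of length 3.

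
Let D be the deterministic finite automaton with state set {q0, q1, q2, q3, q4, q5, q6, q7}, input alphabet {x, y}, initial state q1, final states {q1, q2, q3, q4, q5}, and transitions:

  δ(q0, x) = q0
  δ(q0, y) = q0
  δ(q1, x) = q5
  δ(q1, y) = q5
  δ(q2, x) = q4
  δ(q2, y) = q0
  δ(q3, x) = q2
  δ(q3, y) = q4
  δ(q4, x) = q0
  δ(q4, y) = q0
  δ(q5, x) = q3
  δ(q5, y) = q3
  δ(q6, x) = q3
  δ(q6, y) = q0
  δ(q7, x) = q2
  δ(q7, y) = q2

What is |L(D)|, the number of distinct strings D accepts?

The useful subgraph on states {q1, q2, q3, q4, q5} is acyclic, so L(D) is finite; the longest accepting path visits 5 useful states, giving maximum string length 4.
Counting accepting paths from q1 by length: 1 of length 0, 2 of length 1, 4 of length 2, 8 of length 3, 4 of length 4. Total 19.

19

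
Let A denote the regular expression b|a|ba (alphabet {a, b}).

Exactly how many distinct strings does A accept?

3

The expression has no Kleene star, so L(A) is finite. Expanding the alternatives gives {a, b, ba}.
That is 2 of length 1, 1 of length 2: 3 strings in all.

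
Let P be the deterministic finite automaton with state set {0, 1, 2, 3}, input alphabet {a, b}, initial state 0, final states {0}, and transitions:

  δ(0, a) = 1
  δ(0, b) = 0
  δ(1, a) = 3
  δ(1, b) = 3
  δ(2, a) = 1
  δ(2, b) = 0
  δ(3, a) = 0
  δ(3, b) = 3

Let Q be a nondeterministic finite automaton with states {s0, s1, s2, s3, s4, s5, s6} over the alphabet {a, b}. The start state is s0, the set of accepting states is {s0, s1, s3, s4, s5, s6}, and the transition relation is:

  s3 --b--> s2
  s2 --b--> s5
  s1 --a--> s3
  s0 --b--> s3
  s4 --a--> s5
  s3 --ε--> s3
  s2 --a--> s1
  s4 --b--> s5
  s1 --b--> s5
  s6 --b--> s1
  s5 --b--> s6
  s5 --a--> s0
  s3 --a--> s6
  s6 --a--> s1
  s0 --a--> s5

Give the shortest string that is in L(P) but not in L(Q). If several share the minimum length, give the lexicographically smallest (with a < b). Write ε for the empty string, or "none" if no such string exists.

The string bb is accepted by P but not by Q.
No shorter string lies in the difference, and bb is the lexicographically first length-2 string in L(P) \ L(Q).

bb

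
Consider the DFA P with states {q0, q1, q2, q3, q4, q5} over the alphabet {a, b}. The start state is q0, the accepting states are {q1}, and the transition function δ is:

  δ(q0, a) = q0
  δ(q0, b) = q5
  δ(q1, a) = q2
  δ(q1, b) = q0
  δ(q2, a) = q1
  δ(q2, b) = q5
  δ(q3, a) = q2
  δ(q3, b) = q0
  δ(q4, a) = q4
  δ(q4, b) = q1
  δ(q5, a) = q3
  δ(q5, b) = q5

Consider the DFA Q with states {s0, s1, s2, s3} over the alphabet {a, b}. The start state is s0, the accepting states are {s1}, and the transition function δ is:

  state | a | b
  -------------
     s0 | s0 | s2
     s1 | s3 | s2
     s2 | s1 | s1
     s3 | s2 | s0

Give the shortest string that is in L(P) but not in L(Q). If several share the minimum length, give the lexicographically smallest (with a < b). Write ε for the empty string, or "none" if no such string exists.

The string baaa is accepted by P but not by Q.
No shorter string lies in the difference, and baaa is the lexicographically first length-4 string in L(P) \ L(Q).

baaa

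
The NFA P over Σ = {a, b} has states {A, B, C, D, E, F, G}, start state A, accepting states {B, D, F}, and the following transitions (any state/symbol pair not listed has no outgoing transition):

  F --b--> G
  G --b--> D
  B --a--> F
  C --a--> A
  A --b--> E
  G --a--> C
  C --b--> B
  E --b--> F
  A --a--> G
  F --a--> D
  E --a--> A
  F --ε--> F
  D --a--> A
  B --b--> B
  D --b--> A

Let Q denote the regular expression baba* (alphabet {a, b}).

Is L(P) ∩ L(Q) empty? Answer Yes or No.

Converting the expression Q to a DFA (subset construction, then merging equivalent states) gives the minimal DFA with states {q0, q1, q2, q3, q4}, start state q0, accepting states {q4} and transitions q0: a→q1, b→q2; q1: a→q1, b→q1; q2: a→q3, b→q1; q3: a→q1, b→q4; q4: a→q4, b→q1.
Exploring the product automaton P × Q from the start pair (A, q0), following both machines on each input symbol, reaches 14 state pairs: (A, q0), (G, q1), (E, q2), (C, q1), (D, q1), (A, q3), (F, q1), (A, q1), (B, q1), (E, q4), (E, q1), (A, q4), (G, q4), (C, q4).
P accepts in {B, D, F} and Q accepts in {q4}; no reachable pair has both components accepting, so no string drives both machines to acceptance simultaneously and L(P) ∩ L(Q) = ∅.
So no string is accepted by both, and the intersection is empty.

Yes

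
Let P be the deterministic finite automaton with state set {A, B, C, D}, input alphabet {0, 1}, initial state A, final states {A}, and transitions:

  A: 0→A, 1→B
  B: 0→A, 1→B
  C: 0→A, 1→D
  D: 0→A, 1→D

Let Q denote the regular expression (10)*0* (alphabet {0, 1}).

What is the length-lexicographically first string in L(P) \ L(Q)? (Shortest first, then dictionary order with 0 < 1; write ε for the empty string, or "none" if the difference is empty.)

010

The string 010 is accepted by P but not by Q.
No shorter string lies in the difference, and 010 is the lexicographically first length-3 string in L(P) \ L(Q).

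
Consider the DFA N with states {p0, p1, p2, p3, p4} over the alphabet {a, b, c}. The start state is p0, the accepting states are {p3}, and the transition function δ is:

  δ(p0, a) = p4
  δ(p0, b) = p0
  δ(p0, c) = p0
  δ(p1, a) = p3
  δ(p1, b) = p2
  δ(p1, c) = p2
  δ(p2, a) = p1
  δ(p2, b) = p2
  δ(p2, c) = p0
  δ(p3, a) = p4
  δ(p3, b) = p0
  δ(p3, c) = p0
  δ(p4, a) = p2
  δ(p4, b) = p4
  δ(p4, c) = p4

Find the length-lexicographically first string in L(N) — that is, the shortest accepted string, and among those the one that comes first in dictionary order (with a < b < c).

aaaa

A breadth-first search from p0 reaches an accepting state first via the path p0 → p4 → p2 → p1 → p3 on input aaaa.
No string of length < 4 is accepted (BFS exhausts all shorter strings without reaching an accepting state), and aaaa is the lexicographically least accepting string of length 4.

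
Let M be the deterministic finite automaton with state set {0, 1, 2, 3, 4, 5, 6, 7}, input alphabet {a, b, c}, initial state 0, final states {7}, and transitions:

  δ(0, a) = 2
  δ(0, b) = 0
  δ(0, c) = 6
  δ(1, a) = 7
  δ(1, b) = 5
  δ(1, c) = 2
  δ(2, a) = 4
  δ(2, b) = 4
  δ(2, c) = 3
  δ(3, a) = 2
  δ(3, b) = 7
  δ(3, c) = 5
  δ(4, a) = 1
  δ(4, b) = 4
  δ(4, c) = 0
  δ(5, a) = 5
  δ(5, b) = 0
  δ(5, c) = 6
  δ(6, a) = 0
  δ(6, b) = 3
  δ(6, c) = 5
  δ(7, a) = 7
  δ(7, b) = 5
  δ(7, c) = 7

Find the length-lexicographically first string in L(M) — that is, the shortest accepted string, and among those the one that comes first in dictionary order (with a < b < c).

A breadth-first search from 0 reaches an accepting state first via the path 0 → 2 → 3 → 7 on input acb.
No string of length < 3 is accepted (BFS exhausts all shorter strings without reaching an accepting state), and acb is the lexicographically least accepting string of length 3.

acb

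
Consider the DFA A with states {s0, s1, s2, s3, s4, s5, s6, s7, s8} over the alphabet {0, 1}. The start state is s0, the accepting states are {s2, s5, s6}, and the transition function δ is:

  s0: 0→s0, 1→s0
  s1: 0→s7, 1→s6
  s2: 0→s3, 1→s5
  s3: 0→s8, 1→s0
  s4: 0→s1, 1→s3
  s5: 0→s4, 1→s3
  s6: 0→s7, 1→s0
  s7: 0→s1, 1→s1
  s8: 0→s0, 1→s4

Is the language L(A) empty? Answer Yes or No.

Yes

The states reachable from the start state are {s0}.
None of the accepting states {s2, s5, s6} is reachable, so no string is accepted and L(A) = ∅.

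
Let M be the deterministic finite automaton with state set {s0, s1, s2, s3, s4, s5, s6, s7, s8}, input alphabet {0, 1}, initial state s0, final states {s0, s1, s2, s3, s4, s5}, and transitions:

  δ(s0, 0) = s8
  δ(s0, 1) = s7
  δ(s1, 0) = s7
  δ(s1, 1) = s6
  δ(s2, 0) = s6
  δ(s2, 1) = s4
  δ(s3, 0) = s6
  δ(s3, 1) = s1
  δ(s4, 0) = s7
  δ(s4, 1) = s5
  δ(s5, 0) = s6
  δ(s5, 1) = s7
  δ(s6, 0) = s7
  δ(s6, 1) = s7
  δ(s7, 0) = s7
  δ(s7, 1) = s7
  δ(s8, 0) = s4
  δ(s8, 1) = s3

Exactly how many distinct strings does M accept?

The useful subgraph on states {s0, s1, s3, s4, s5, s8} is acyclic, so L(M) is finite; the longest accepting path visits 4 useful states, giving maximum string length 3.
Counting accepting paths from s0 by length: 1 of length 0, 2 of length 2, 2 of length 3. Total 5.

5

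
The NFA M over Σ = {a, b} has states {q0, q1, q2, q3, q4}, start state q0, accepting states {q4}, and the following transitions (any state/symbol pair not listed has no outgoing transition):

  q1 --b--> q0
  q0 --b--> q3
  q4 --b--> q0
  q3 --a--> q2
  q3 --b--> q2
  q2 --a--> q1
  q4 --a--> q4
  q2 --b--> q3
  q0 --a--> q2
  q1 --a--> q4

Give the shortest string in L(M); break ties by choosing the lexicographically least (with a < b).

aaa

A breadth-first search from q0 reaches an accepting state first via the path q0 → q2 → q1 → q4 on input aaa.
No string of length < 3 is accepted (BFS exhausts all shorter strings without reaching an accepting state), and aaa is the lexicographically least accepting string of length 3.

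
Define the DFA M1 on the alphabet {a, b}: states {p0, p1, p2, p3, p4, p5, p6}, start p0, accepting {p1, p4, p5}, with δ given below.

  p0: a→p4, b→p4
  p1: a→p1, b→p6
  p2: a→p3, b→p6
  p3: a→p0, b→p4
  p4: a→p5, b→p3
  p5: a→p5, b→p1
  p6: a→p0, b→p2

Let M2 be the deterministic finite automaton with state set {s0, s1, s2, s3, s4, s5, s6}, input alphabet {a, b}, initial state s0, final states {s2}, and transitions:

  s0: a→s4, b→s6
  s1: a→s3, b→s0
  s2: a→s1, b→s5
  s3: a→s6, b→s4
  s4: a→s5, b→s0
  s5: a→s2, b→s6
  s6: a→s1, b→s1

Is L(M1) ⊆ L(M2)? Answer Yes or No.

No

The string a is in L(M1) but not in L(M2).
So L(M1) ⊄ L(M2).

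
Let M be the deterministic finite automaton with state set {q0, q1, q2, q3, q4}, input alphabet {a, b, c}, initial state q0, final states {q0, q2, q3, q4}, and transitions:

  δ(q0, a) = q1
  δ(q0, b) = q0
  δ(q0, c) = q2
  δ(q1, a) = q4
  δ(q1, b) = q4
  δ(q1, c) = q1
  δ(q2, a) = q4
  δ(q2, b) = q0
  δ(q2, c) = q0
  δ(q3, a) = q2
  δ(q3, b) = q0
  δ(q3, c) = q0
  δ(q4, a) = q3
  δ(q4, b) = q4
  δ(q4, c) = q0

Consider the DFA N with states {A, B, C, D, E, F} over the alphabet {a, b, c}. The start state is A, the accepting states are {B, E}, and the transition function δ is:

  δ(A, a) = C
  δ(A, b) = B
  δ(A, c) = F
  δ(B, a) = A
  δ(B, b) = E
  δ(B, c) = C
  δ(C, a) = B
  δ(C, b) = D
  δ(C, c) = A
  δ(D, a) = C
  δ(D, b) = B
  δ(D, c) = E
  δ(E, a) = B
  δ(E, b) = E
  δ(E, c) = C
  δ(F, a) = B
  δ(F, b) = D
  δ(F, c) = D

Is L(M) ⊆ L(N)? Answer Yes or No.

The empty string ε is in L(M) but not in L(N).
So L(M) ⊄ L(N).

No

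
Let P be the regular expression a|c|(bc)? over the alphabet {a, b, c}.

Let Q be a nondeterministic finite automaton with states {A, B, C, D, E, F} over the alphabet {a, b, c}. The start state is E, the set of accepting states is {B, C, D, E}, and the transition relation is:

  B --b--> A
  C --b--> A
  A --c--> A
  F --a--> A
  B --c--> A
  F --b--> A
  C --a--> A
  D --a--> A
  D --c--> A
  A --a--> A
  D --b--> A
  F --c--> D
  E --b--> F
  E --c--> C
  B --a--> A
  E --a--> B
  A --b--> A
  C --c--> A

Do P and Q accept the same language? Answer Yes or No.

Yes

Converting the expression P to a DFA (subset construction, then merging equivalent states) gives the minimal DFA with states {p0, p1, p2, p3}, start state p0, accepting states {p0, p1} and transitions p0: a→p1, b→p2, c→p1; p1: a→p3, b→p3, c→p3; p2: a→p3, b→p3, c→p1; p3: a→p3, b→p3, c→p3.
Exploring the product automaton P × Q from the start pair (p0, E), following both machines on each input symbol, reaches 6 state pairs: (p0, E), (p1, B), (p2, F), (p1, C), (p3, A), (p1, D).
P accepts in {p0, p1} and Q accepts in {B, C, D, E}. In every reachable pair the two components are either both accepting — (p0, E), (p1, B), (p1, C), (p1, D) — or both non-accepting, so no string is accepted by exactly one of the machines: L(P) \ L(Q) and L(Q) \ L(P) are both empty.
Hence every string is accepted by P iff it is accepted by Q, and the two languages coincide.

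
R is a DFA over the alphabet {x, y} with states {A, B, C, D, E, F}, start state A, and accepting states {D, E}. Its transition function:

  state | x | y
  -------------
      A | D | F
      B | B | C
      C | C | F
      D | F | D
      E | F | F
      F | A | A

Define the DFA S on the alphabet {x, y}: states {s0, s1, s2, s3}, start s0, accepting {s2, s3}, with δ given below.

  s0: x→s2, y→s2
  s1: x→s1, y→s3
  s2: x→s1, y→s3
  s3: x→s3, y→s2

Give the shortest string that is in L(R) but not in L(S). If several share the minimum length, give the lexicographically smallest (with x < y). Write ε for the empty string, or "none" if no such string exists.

The string yxx is accepted by R but not by S.
No shorter string lies in the difference, and yxx is the lexicographically first length-3 string in L(R) \ L(S).

yxx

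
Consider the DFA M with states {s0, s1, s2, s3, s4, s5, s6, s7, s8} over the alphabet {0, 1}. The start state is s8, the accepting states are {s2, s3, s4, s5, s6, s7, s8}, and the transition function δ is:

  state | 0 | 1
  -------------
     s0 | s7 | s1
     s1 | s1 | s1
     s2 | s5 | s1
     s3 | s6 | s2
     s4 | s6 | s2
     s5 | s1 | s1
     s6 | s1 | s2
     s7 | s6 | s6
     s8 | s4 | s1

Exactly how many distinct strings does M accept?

7

The useful subgraph on states {s2, s4, s5, s6, s8} is acyclic, so L(M) is finite; the longest accepting path visits 5 useful states, giving maximum string length 4.
Counting accepting paths from s8 by length: 1 of length 0, 1 of length 1, 2 of length 2, 2 of length 3, 1 of length 4. Total 7.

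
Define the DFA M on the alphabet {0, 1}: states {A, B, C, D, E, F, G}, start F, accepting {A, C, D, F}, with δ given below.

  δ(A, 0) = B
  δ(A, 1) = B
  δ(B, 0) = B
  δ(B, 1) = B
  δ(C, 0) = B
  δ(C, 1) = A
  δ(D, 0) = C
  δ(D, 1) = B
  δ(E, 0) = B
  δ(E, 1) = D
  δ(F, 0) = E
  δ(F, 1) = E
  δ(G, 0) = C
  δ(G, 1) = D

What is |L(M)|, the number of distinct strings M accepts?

The useful subgraph on states {A, C, D, E, F} is acyclic, so L(M) is finite; the longest accepting path visits 5 useful states, giving maximum string length 4.
Counting accepting paths from F by length: 1 of length 0, 2 of length 2, 2 of length 3, 2 of length 4. Total 7.

7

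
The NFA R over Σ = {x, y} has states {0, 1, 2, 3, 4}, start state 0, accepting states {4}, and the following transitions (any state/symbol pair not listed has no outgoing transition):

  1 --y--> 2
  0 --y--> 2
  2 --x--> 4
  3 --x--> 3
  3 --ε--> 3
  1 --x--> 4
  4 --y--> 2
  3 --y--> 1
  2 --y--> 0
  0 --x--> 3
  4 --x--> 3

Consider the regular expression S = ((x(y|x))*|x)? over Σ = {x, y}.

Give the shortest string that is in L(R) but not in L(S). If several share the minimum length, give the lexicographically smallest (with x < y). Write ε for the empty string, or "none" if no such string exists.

yx

The string yx is accepted by R but not by S.
No shorter string lies in the difference, and yx is the lexicographically first length-2 string in L(R) \ L(S).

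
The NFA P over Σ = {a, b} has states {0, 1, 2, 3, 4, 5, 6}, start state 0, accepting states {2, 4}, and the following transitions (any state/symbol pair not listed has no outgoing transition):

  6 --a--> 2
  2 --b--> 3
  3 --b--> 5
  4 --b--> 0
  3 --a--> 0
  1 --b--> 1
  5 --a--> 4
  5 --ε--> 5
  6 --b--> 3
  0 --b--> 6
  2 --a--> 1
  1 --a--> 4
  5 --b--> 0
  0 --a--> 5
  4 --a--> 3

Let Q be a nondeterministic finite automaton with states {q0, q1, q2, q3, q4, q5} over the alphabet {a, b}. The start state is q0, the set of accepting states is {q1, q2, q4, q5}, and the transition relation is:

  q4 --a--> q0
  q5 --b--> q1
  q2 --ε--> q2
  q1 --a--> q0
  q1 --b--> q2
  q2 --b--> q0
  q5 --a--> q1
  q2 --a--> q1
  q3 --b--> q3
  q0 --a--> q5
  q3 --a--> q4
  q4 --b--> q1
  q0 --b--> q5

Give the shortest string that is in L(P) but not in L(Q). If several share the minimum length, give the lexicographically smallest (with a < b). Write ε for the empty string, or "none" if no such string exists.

aabaa

The string aabaa is accepted by P but not by Q.
No shorter string lies in the difference, and aabaa is the lexicographically first length-5 string in L(P) \ L(Q).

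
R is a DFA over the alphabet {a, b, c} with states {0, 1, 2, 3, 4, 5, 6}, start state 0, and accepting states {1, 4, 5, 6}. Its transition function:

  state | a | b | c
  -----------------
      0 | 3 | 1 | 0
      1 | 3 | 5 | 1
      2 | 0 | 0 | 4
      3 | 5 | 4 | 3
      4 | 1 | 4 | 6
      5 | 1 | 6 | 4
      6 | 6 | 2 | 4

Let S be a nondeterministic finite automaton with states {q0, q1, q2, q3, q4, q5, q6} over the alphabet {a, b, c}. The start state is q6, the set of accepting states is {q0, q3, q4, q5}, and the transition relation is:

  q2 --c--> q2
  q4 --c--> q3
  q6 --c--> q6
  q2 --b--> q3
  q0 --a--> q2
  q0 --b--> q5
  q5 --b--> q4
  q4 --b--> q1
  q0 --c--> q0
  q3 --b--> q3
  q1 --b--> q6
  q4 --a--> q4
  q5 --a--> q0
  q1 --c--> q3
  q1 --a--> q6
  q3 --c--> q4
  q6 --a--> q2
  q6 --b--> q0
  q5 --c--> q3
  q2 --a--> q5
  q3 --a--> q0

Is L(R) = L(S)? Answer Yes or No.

Yes

Exploring the product automaton R × S from the start pair (0, q6), following both machines on each input symbol, reaches 7 state pairs: (0, q6), (3, q2), (1, q0), (5, q5), (4, q3), (6, q4), (2, q1).
R accepts in {1, 4, 5, 6} and S accepts in {q0, q3, q4, q5}. In every reachable pair the two components are either both accepting — (1, q0), (5, q5), (4, q3), (6, q4) — or both non-accepting, so no string is accepted by exactly one of the machines: L(R) \ L(S) and L(S) \ L(R) are both empty.
Hence every string is accepted by R iff it is accepted by S, and the two languages coincide.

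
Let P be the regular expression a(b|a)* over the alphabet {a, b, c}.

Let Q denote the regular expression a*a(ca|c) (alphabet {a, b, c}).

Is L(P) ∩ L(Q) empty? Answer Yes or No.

Yes

Converting the expression P to a DFA (subset construction, then merging equivalent states) gives the minimal DFA with states {p0, p1, p2}, start state p0, accepting states {p1} and transitions p0: a→p1, b→p2, c→p2; p1: a→p1, b→p1, c→p2; p2: a→p2, b→p2, c→p2.
Converting the expression Q to a DFA (subset construction, then merging equivalent states) gives the minimal DFA with states {q0, q1, q2, q3, q4}, start state q0, accepting states {q3, q4} and transitions q0: a→q1, b→q2, c→q2; q1: a→q1, b→q2, c→q3; q2: a→q2, b→q2, c→q2; q3: a→q4, b→q2, c→q2; q4: a→q2, b→q2, c→q2.
Exploring the product automaton P × Q from the start pair (p0, q0), following both machines on each input symbol, reaches 6 state pairs: (p0, q0), (p1, q1), (p2, q2), (p1, q2), (p2, q3), (p2, q4).
P accepts in {p1} and Q accepts in {q3, q4}; no reachable pair has both components accepting, so no string drives both machines to acceptance simultaneously and L(P) ∩ L(Q) = ∅.
So no string is accepted by both, and the intersection is empty.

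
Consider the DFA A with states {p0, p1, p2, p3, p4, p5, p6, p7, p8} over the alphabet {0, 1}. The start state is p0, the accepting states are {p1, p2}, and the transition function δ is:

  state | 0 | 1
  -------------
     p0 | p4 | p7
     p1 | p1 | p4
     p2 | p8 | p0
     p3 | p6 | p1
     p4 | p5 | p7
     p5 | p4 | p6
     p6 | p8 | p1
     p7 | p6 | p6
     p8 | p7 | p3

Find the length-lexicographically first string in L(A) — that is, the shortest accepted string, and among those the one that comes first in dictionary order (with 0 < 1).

A breadth-first search from p0 reaches an accepting state first via the path p0 → p7 → p6 → p1 on input 101.
No string of length < 3 is accepted (BFS exhausts all shorter strings without reaching an accepting state), and 101 is the lexicographically least accepting string of length 3.

101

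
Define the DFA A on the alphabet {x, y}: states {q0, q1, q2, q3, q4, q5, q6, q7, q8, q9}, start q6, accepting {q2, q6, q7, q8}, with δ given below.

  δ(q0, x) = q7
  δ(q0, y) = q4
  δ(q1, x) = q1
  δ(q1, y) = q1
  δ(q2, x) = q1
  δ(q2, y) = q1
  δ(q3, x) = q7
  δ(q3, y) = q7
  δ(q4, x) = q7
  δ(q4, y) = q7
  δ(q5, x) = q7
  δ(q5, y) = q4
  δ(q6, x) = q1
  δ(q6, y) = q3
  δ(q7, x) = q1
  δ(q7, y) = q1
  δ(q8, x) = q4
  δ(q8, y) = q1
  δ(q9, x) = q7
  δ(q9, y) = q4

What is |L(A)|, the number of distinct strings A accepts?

The useful subgraph on states {q3, q6, q7} is acyclic, so L(A) is finite; the longest accepting path visits 3 useful states, giving maximum string length 2.
Counting accepting paths from q6 by length: 1 of length 0, 2 of length 2. Total 3.

3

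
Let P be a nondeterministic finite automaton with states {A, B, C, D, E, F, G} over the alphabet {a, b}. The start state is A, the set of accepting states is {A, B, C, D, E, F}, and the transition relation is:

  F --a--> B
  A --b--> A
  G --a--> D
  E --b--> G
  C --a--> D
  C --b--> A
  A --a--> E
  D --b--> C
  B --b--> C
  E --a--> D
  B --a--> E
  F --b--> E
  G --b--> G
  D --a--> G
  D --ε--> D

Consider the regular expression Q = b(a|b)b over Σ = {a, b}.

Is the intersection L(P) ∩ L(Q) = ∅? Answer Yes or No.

The string bbb is accepted by both P and Q.
Hence L(P) ∩ L(Q) ≠ ∅.

No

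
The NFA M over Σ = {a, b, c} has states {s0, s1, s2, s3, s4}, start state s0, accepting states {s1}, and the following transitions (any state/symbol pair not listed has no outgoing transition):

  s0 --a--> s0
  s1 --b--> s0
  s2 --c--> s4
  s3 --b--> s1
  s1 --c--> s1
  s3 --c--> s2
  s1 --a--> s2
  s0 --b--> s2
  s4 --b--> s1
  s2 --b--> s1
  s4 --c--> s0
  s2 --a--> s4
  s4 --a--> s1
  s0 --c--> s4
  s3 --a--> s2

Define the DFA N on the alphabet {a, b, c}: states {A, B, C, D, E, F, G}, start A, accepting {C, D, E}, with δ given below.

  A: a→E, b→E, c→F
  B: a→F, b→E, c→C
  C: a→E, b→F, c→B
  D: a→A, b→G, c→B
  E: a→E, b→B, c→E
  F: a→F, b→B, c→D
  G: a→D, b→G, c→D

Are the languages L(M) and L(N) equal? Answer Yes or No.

The string bb is accepted by M but rejected by N.
So L(M) ≠ L(N).

No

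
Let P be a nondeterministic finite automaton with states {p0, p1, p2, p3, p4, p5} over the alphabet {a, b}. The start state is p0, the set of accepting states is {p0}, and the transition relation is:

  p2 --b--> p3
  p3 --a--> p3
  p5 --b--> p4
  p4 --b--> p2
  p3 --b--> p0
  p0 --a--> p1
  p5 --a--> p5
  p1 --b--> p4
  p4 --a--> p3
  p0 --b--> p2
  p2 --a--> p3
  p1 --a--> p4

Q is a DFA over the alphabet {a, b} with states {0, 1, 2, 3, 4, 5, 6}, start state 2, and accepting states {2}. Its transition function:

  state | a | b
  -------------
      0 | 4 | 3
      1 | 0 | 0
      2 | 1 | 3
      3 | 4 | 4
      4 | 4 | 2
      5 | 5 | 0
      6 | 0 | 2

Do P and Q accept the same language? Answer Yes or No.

Yes

Exploring the product automaton P × Q from the start pair (p0, 2), following both machines on each input symbol, reaches 5 state pairs: (p0, 2), (p1, 1), (p2, 3), (p4, 0), (p3, 4).
P accepts in {p0} and Q accepts in {2}. In every reachable pair the two components are either both accepting — (p0, 2) — or both non-accepting, so no string is accepted by exactly one of the machines: L(P) \ L(Q) and L(Q) \ L(P) are both empty.
Hence every string is accepted by P iff it is accepted by Q, and the two languages coincide.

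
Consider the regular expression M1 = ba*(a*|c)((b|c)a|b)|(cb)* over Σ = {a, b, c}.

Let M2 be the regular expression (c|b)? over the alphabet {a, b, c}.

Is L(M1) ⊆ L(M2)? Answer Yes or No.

The string bb is in L(M1) but not in L(M2).
So L(M1) ⊄ L(M2).

No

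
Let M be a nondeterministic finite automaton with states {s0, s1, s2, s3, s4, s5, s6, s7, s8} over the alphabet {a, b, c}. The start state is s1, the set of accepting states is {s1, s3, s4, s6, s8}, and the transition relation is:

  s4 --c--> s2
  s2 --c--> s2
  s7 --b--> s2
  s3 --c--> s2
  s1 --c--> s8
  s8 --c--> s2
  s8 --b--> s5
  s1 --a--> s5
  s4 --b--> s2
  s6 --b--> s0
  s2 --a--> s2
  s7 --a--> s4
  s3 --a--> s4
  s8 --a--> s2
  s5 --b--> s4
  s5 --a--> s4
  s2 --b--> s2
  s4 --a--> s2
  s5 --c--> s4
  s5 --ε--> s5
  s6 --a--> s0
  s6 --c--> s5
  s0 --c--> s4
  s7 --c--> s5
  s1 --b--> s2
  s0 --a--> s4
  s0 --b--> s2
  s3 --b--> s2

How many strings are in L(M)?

8

The useful subgraph on states {s1, s4, s5, s8} is acyclic, so L(M) is finite; the longest accepting path visits 4 useful states, giving maximum string length 3.
Counting accepting paths from s1 by length: 1 of length 0, 1 of length 1, 3 of length 2, 3 of length 3. Total 8.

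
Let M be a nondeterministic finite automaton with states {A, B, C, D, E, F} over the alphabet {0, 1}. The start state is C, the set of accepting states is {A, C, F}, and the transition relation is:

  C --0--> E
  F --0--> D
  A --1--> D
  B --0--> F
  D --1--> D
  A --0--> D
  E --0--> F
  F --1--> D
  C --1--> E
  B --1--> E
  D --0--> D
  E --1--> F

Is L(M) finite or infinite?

The useful states (reachable from C and able to reach an accepting state) are {C, E, F}.
Restricted to these states the transition graph has no cycle, so every accepting path has bounded length and L is finite.

finite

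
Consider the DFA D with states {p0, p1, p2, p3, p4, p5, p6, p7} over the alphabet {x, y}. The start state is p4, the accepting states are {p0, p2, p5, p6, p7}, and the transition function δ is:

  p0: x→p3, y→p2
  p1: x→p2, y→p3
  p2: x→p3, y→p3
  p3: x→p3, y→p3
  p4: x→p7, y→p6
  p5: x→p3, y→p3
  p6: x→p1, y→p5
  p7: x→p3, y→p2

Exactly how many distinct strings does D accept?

The useful subgraph on states {p1, p2, p4, p5, p6, p7} is acyclic, so L(D) is finite; the longest accepting path visits 4 useful states, giving maximum string length 3.
Counting accepting paths from p4 by length: 2 of length 1, 2 of length 2, 1 of length 3. Total 5.

5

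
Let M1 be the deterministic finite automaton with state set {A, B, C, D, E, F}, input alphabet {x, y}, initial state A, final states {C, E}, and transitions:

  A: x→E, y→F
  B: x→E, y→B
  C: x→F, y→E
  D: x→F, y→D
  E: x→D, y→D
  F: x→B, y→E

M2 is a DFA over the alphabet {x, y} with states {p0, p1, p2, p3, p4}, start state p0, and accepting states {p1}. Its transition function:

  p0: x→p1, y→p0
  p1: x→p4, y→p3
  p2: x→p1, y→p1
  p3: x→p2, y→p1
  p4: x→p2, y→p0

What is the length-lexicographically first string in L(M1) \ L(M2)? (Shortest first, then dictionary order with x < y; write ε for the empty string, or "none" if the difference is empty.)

yy

The string yy is accepted by M1 but not by M2.
No shorter string lies in the difference, and yy is the lexicographically first length-2 string in L(M1) \ L(M2).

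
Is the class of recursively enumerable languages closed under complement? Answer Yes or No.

No

If both L and its complement were r.e., running the two recognisers in parallel would decide L, so L would be recursive; but there are r.e. languages that are not recursive (e.g. the halting problem), and their complements are therefore not r.e.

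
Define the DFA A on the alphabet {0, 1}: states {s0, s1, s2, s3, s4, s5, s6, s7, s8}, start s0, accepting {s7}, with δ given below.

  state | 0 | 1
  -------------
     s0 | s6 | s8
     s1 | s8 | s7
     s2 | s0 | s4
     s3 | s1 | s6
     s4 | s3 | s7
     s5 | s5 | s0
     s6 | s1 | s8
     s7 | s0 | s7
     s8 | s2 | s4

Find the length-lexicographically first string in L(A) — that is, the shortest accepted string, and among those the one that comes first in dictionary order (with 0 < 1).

A breadth-first search from s0 reaches an accepting state first via the path s0 → s6 → s1 → s7 on input 001.
No string of length < 3 is accepted (BFS exhausts all shorter strings without reaching an accepting state), and 001 is the lexicographically least accepting string of length 3.

001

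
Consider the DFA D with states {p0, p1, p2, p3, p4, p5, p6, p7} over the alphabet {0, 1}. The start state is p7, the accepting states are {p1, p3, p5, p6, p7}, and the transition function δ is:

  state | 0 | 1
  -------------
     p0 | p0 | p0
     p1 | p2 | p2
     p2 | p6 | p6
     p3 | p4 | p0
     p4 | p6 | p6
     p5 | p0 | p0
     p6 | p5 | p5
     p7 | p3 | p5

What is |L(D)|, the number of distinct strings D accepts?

9

The useful subgraph on states {p3, p4, p5, p6, p7} is acyclic, so L(D) is finite; the longest accepting path visits 5 useful states, giving maximum string length 4.
Counting accepting paths from p7 by length: 1 of length 0, 2 of length 1, 2 of length 3, 4 of length 4. Total 9.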